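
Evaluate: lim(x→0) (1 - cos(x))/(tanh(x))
This is a 0/0 indeterminate form.

Apply L'Hôpital's rule: differentiate numerator and denominator separately.
  f(x) = 1 - cos(x)   ⇒   f'(x) = sin(x)
  g(x) = tanh(x)   ⇒   g'(x) = 1 - tanh(x)^2
  lim(x→0) f'(x)/g'(x) = lim(x→0) (sin(x))/(1 - tanh(x)^2)
  = 0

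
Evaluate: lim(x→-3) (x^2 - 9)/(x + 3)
This is a standard limit.

Factor or rationalize the expression:
  lim(x→-3) (x^2 - 9)/(x + 3) = -6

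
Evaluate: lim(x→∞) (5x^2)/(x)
This is an ∞/∞ indeterminate form.

Apply L'Hôpital's rule: differentiate numerator and denominator separately.
  f(x) = 5·x^2   ⇒   f'(x) = 10·x
  g(x) = x   ⇒   g'(x) = 1
  lim(x→∞) f'(x)/g'(x) = lim(x→∞) (10·x)/(1)
  = ∞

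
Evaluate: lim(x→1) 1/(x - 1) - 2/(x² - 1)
This is an ∞-∞ indeterminate form.

Combine fractions or rationalize to convert ∞-∞ to 0/0 form:
  lim(x→1) 1/(x - 1) - 2/(x² - 1) = 1/2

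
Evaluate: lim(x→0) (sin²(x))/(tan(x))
This is a 0/0 indeterminate form.

Apply L'Hôpital's rule: differentiate numerator and denominator separately.
  f(x) = sin(x)^2   ⇒   f'(x) = 2·sin(x)·cos(x)
  g(x) = tan(x)   ⇒   g'(x) = tan(x)^2 + 1
  lim(x→0) f'(x)/g'(x) = lim(x→0) (2·sin(x)·cos(x))/(tan(x)^2 + 1)
  = 0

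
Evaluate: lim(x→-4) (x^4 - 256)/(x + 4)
This is a standard limit.

Factor or rationalize the expression:
  lim(x→-4) (x^4 - 256)/(x + 4) = -256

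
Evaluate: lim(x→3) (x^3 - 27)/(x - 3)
This is a standard limit.

Factor or rationalize the expression:
  lim(x→3) (x^3 - 27)/(x - 3) = 27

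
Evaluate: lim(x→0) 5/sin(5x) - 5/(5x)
This is an ∞-∞ indeterminate form.

Combine fractions or rationalize to convert ∞-∞ to 0/0 form:
  lim(x→0) 5/sin(5x) - 5/(5x) = 0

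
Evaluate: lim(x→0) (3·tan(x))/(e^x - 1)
This is a 0/0 indeterminate form.

Apply L'Hôpital's rule: differentiate numerator and denominator separately.
  f(x) = 3·tan(x)   ⇒   f'(x) = 3·tan(x)^2 + 3
  g(x) = e^(x) - 1   ⇒   g'(x) = e^(x)
  lim(x→0) f'(x)/g'(x) = lim(x→0) (3·tan(x)^2 + 3)/(e^(x))
  = 3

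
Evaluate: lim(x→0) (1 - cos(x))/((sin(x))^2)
This is a 0/0 indeterminate form.

Apply L'Hôpital's rule: differentiate numerator and denominator separately.
  f(x) = 1 - cos(x)   ⇒   f'(x) = sin(x)
  g(x) = sin(x)^2   ⇒   g'(x) = 2·sin(x)·cos(x)
  lim(x→0) f'(x)/g'(x) = lim(x→0) (sin(x))/(2·sin(x)·cos(x))
  = 1/2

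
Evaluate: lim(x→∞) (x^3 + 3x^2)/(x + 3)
This is an ∞/∞ indeterminate form.

Apply L'Hôpital's rule: differentiate numerator and denominator separately.
  f(x) = x^3 + 3·x^2   ⇒   f'(x) = 3·x^2 + 6·x
  g(x) = x + 3   ⇒   g'(x) = 1
  lim(x→∞) f'(x)/g'(x) = lim(x→∞) (3·x^2 + 6·x)/(1)
  = ∞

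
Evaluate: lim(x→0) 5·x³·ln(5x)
This is a 0·∞ indeterminate form.

Rewrite 0·∞ as a quotient (0/0 or ∞/∞ form), then apply L'Hôpital's rule:
  lim(x→0) 5·x³·ln(5x) = 0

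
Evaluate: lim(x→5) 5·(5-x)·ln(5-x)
This is a 0·∞ indeterminate form.

Rewrite 0·∞ as a quotient (0/0 or ∞/∞ form), then apply L'Hôpital's rule:
  lim(x→5) 5·(5-x)·ln(5-x) = 0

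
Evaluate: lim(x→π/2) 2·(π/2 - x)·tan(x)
This is a 0·∞ indeterminate form.

Rewrite 0·∞ as a quotient (0/0 or ∞/∞ form), then apply L'Hôpital's rule:
  lim(x→π/2) 2·(π/2 - x)·tan(x) = 2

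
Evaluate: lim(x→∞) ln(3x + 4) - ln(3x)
This is an ∞-∞ indeterminate form.

Combine fractions or rationalize to convert ∞-∞ to 0/0 form:
  lim(x→∞) ln(3x + 4) - ln(3x) = 0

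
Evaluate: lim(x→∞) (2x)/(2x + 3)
This is an ∞/∞ indeterminate form.

Apply L'Hôpital's rule: differentiate numerator and denominator separately.
  f(x) = 2·x   ⇒   f'(x) = 2
  g(x) = 2·x + 3   ⇒   g'(x) = 2
  lim(x→∞) f'(x)/g'(x) = lim(x→∞) (2)/(2)
  = 1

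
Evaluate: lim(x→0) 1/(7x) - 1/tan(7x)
This is an ∞-∞ indeterminate form.

Combine fractions or rationalize to convert ∞-∞ to 0/0 form:
  lim(x→0) 1/(7x) - 1/tan(7x) = 0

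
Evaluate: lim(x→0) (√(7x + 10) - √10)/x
This is a standard limit.

Factor or rationalize the expression:
  lim(x→0) (√(7x + 10) - √10)/x = 7·sqrt(10)/20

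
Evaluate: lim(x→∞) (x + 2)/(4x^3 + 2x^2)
This is an ∞/∞ indeterminate form.

Apply L'Hôpital's rule: differentiate numerator and denominator separately.
  f(x) = x + 2   ⇒   f'(x) = 1
  g(x) = 4·x^3 + 2·x^2   ⇒   g'(x) = 12·x^2 + 4·x
  lim(x→∞) f'(x)/g'(x) = lim(x→∞) (1)/(12·x^2 + 4·x)
  = 0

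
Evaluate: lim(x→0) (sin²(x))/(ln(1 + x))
This is a 0/0 indeterminate form.

Apply L'Hôpital's rule: differentiate numerator and denominator separately.
  f(x) = sin(x)^2   ⇒   f'(x) = 2·sin(x)·cos(x)
  g(x) = ln(x + 1)   ⇒   g'(x) = 1/(x + 1)
  lim(x→0) f'(x)/g'(x) = lim(x→0) (2·sin(x)·cos(x))/(1/(x + 1))
  = 0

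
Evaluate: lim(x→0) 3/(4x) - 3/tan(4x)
This is an ∞-∞ indeterminate form.

Combine fractions or rationalize to convert ∞-∞ to 0/0 form:
  lim(x→0) 3/(4x) - 3/tan(4x) = 0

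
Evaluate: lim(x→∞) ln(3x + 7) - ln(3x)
This is an ∞-∞ indeterminate form.

Combine fractions or rationalize to convert ∞-∞ to 0/0 form:
  lim(x→∞) ln(3x + 7) - ln(3x) = 0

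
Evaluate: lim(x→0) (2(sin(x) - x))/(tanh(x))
This is a 0/0 indeterminate form.

Apply L'Hôpital's rule: differentiate numerator and denominator separately.
  f(x) = -2·x + 2·sin(x)   ⇒   f'(x) = 2·cos(x) - 2
  g(x) = tanh(x)   ⇒   g'(x) = 1 - tanh(x)^2
  lim(x→0) f'(x)/g'(x) = lim(x→0) (2·cos(x) - 2)/(1 - tanh(x)^2)
  = 0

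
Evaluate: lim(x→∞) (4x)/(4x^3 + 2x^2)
This is an ∞/∞ indeterminate form.

Apply L'Hôpital's rule: differentiate numerator and denominator separately.
  f(x) = 4·x   ⇒   f'(x) = 4
  g(x) = 4·x^3 + 2·x^2   ⇒   g'(x) = 12·x^2 + 4·x
  lim(x→∞) f'(x)/g'(x) = lim(x→∞) (4)/(12·x^2 + 4·x)
  = 0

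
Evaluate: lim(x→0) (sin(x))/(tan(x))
This is a 0/0 indeterminate form.

Apply L'Hôpital's rule: differentiate numerator and denominator separately.
  f(x) = sin(x)   ⇒   f'(x) = cos(x)
  g(x) = tan(x)   ⇒   g'(x) = tan(x)^2 + 1
  lim(x→0) f'(x)/g'(x) = lim(x→0) (cos(x))/(tan(x)^2 + 1)
  = 1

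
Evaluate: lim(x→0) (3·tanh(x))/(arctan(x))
This is a 0/0 indeterminate form.

Apply L'Hôpital's rule: differentiate numerator and denominator separately.
  f(x) = 3·tanh(x)   ⇒   f'(x) = 3 - 3·tanh(x)^2
  g(x) = atan(x)   ⇒   g'(x) = 1/(x^2 + 1)
  lim(x→0) f'(x)/g'(x) = lim(x→0) (3 - 3·tanh(x)^2)/(1/(x^2 + 1))
  = 3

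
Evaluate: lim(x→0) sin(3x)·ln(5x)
This is a 0·∞ indeterminate form.

Rewrite 0·∞ as a quotient (0/0 or ∞/∞ form), then apply L'Hôpital's rule:
  lim(x→0) sin(3x)·ln(5x) = 0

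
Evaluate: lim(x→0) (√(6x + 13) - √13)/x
This is a standard limit.

Factor or rationalize the expression:
  lim(x→0) (√(6x + 13) - √13)/x = 3·sqrt(13)/13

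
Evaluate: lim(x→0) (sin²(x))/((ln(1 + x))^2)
This is a 0/0 indeterminate form.

Apply L'Hôpital's rule: differentiate numerator and denominator separately.
  f(x) = sin(x)^2   ⇒   f'(x) = 2·sin(x)·cos(x)
  g(x) = ln(x + 1)^2   ⇒   g'(x) = 2·ln(x + 1)/(x + 1)
  lim(x→0) f'(x)/g'(x) = lim(x→0) (2·sin(x)·cos(x))/(2·ln(x + 1)/(x + 1))
  = 1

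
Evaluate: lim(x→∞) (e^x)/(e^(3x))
This is an ∞/∞ indeterminate form.

Apply L'Hôpital's rule: differentiate numerator and denominator separately.
  f(x) = e^(x)   ⇒   f'(x) = e^(x)
  g(x) = e^(3·x)   ⇒   g'(x) = 3·e^(3·x)
  lim(x→∞) f'(x)/g'(x) = lim(x→∞) (e^(x))/(3·e^(3·x))
  = 0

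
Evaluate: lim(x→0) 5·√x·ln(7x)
This is a 0·∞ indeterminate form.

Rewrite 0·∞ as a quotient (0/0 or ∞/∞ form), then apply L'Hôpital's rule:
  lim(x→0) 5·√x·ln(7x) = 0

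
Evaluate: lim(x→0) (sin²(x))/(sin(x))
This is a 0/0 indeterminate form.

Apply L'Hôpital's rule: differentiate numerator and denominator separately.
  f(x) = sin(x)^2   ⇒   f'(x) = 2·sin(x)·cos(x)
  g(x) = sin(x)   ⇒   g'(x) = cos(x)
  lim(x→0) f'(x)/g'(x) = lim(x→0) (2·sin(x)·cos(x))/(cos(x))
  = 0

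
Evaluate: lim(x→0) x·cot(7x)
This is a 0·∞ indeterminate form.

Rewrite 0·∞ as a quotient (0/0 or ∞/∞ form), then apply L'Hôpital's rule:
  lim(x→0) x·cot(7x) = 1/7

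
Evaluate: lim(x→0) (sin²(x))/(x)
This is a 0/0 indeterminate form.

Apply L'Hôpital's rule: differentiate numerator and denominator separately.
  f(x) = sin(x)^2   ⇒   f'(x) = 2·sin(x)·cos(x)
  g(x) = x   ⇒   g'(x) = 1
  lim(x→0) f'(x)/g'(x) = lim(x→0) (2·sin(x)·cos(x))/(1)
  = 0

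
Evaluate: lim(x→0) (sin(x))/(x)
This is a 0/0 indeterminate form.

Apply L'Hôpital's rule: differentiate numerator and denominator separately.
  f(x) = sin(x)   ⇒   f'(x) = cos(x)
  g(x) = x   ⇒   g'(x) = 1
  lim(x→0) f'(x)/g'(x) = lim(x→0) (cos(x))/(1)
  = 1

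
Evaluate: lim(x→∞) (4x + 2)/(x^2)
This is an ∞/∞ indeterminate form.

Apply L'Hôpital's rule: differentiate numerator and denominator separately.
  f(x) = 4·x + 2   ⇒   f'(x) = 4
  g(x) = x^2   ⇒   g'(x) = 2·x
  lim(x→∞) f'(x)/g'(x) = lim(x→∞) (4)/(2·x)
  = 0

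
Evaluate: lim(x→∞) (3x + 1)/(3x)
This is an ∞/∞ indeterminate form.

Apply L'Hôpital's rule: differentiate numerator and denominator separately.
  f(x) = 3·x + 1   ⇒   f'(x) = 3
  g(x) = 3·x   ⇒   g'(x) = 3
  lim(x→∞) f'(x)/g'(x) = lim(x→∞) (3)/(3)
  = 1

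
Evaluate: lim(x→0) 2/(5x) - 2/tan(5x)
This is an ∞-∞ indeterminate form.

Combine fractions or rationalize to convert ∞-∞ to 0/0 form:
  lim(x→0) 2/(5x) - 2/tan(5x) = 0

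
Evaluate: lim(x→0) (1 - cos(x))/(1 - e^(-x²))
This is a 0/0 indeterminate form.

Apply L'Hôpital's rule: differentiate numerator and denominator separately.
  f(x) = 1 - cos(x)   ⇒   f'(x) = sin(x)
  g(x) = 1 - e^(-x^2)   ⇒   g'(x) = 2·x·e^(-x^2)
  lim(x→0) f'(x)/g'(x) = lim(x→0) (sin(x))/(2·x·e^(-x^2))
  = 1/2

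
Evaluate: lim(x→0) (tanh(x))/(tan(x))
This is a 0/0 indeterminate form.

Apply L'Hôpital's rule: differentiate numerator and denominator separately.
  f(x) = tanh(x)   ⇒   f'(x) = 1 - tanh(x)^2
  g(x) = tan(x)   ⇒   g'(x) = tan(x)^2 + 1
  lim(x→0) f'(x)/g'(x) = lim(x→0) (1 - tanh(x)^2)/(tan(x)^2 + 1)
  = 1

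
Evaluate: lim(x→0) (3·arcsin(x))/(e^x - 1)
This is a 0/0 indeterminate form.

Apply L'Hôpital's rule: differentiate numerator and denominator separately.
  f(x) = 3·asin(x)   ⇒   f'(x) = 3/sqrt(1 - x^2)
  g(x) = e^(x) - 1   ⇒   g'(x) = e^(x)
  lim(x→0) f'(x)/g'(x) = lim(x→0) (3/sqrt(1 - x^2))/(e^(x))
  = 3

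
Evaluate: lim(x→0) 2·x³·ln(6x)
This is a 0·∞ indeterminate form.

Rewrite 0·∞ as a quotient (0/0 or ∞/∞ form), then apply L'Hôpital's rule:
  lim(x→0) 2·x³·ln(6x) = 0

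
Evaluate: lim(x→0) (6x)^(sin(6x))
This is an exponential indeterminate form.

For exponential indeterminate forms, take the natural log:
  Let L = lim(x→0) (6x)^(sin(6x))
  Then ln(L) = lim(x→0) [exponent × ln(base)]
  Evaluate using L'Hôpital or standard limits, then exponentiate.
  L = 1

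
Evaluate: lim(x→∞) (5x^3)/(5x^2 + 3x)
This is an ∞/∞ indeterminate form.

Apply L'Hôpital's rule: differentiate numerator and denominator separately.
  f(x) = 5·x^3   ⇒   f'(x) = 15·x^2
  g(x) = 5·x^2 + 3·x   ⇒   g'(x) = 10·x + 3
  lim(x→∞) f'(x)/g'(x) = lim(x→∞) (15·x^2)/(10·x + 3)
  = ∞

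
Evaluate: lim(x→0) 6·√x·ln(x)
This is a 0·∞ indeterminate form.

Rewrite 0·∞ as a quotient (0/0 or ∞/∞ form), then apply L'Hôpital's rule:
  lim(x→0) 6·√x·ln(x) = 0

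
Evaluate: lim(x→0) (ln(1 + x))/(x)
This is a 0/0 indeterminate form.

Apply L'Hôpital's rule: differentiate numerator and denominator separately.
  f(x) = ln(x + 1)   ⇒   f'(x) = 1/(x + 1)
  g(x) = x   ⇒   g'(x) = 1
  lim(x→0) f'(x)/g'(x) = lim(x→0) (1/(x + 1))/(1)
  = 1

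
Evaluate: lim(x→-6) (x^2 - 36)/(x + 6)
This is a standard limit.

Factor or rationalize the expression:
  lim(x→-6) (x^2 - 36)/(x + 6) = -12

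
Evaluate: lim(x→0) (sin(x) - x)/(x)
This is a 0/0 indeterminate form.

Apply L'Hôpital's rule: differentiate numerator and denominator separately.
  f(x) = -x + sin(x)   ⇒   f'(x) = cos(x) - 1
  g(x) = x   ⇒   g'(x) = 1
  lim(x→0) f'(x)/g'(x) = lim(x→0) (cos(x) - 1)/(1)
  = 0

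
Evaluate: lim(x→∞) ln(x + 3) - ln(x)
This is an ∞-∞ indeterminate form.

Combine fractions or rationalize to convert ∞-∞ to 0/0 form:
  lim(x→∞) ln(x + 3) - ln(x) = 0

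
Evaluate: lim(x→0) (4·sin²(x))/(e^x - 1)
This is a 0/0 indeterminate form.

Apply L'Hôpital's rule: differentiate numerator and denominator separately.
  f(x) = 4·sin(x)^2   ⇒   f'(x) = 8·sin(x)·cos(x)
  g(x) = e^(x) - 1   ⇒   g'(x) = e^(x)
  lim(x→0) f'(x)/g'(x) = lim(x→0) (8·sin(x)·cos(x))/(e^(x))
  = 0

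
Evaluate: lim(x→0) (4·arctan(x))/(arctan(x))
This is a 0/0 indeterminate form.

Apply L'Hôpital's rule: differentiate numerator and denominator separately.
  f(x) = 4·atan(x)   ⇒   f'(x) = 4/(x^2 + 1)
  g(x) = atan(x)   ⇒   g'(x) = 1/(x^2 + 1)
  lim(x→0) f'(x)/g'(x) = lim(x→0) (4/(x^2 + 1))/(1/(x^2 + 1))
  = 4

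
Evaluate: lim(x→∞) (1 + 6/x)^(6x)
This is an exponential indeterminate form.

For exponential indeterminate forms, take the natural log:
  Let L = lim(x→∞) (1 + 6/x)^(6x)
  Then ln(L) = lim(x→∞) [exponent × ln(base)]
  Evaluate using L'Hôpital or standard limits, then exponentiate.
  L = e^(36)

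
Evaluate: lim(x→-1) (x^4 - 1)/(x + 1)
This is a standard limit.

Factor or rationalize the expression:
  lim(x→-1) (x^4 - 1)/(x + 1) = -4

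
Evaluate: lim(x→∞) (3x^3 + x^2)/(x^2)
This is an ∞/∞ indeterminate form.

Apply L'Hôpital's rule: differentiate numerator and denominator separately.
  f(x) = 3·x^3 + x^2   ⇒   f'(x) = 9·x^2 + 2·x
  g(x) = x^2   ⇒   g'(x) = 2·x
  lim(x→∞) f'(x)/g'(x) = lim(x→∞) (9·x^2 + 2·x)/(2·x)
  = ∞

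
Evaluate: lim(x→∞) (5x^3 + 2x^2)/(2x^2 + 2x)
This is an ∞/∞ indeterminate form.

Apply L'Hôpital's rule: differentiate numerator and denominator separately.
  f(x) = 5·x^3 + 2·x^2   ⇒   f'(x) = 15·x^2 + 4·x
  g(x) = 2·x^2 + 2·x   ⇒   g'(x) = 4·x + 2
  lim(x→∞) f'(x)/g'(x) = lim(x→∞) (15·x^2 + 4·x)/(4·x + 2)
  = ∞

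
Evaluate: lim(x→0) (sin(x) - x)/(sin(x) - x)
This is a 0/0 indeterminate form.

Apply L'Hôpital's rule: differentiate numerator and denominator separately.
  f(x) = -x + sin(x)   ⇒   f'(x) = cos(x) - 1
  g(x) = -x + sin(x)   ⇒   g'(x) = cos(x) - 1
  lim(x→0) f'(x)/g'(x) = lim(x→0) (cos(x) - 1)/(cos(x) - 1)
  = 1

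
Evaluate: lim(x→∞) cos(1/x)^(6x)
This is an exponential indeterminate form.

For exponential indeterminate forms, take the natural log:
  Let L = lim(x→∞) cos(1/x)^(6x)
  Then ln(L) = lim(x→∞) [exponent × ln(base)]
  Evaluate using L'Hôpital or standard limits, then exponentiate.
  L = 1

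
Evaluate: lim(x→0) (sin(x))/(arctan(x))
This is a 0/0 indeterminate form.

Apply L'Hôpital's rule: differentiate numerator and denominator separately.
  f(x) = sin(x)   ⇒   f'(x) = cos(x)
  g(x) = atan(x)   ⇒   g'(x) = 1/(x^2 + 1)
  lim(x→0) f'(x)/g'(x) = lim(x→0) (cos(x))/(1/(x^2 + 1))
  = 1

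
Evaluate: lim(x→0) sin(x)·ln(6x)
This is a 0·∞ indeterminate form.

Rewrite 0·∞ as a quotient (0/0 or ∞/∞ form), then apply L'Hôpital's rule:
  lim(x→0) sin(x)·ln(6x) = 0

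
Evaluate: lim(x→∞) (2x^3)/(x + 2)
This is an ∞/∞ indeterminate form.

Apply L'Hôpital's rule: differentiate numerator and denominator separately.
  f(x) = 2·x^3   ⇒   f'(x) = 6·x^2
  g(x) = x + 2   ⇒   g'(x) = 1
  lim(x→∞) f'(x)/g'(x) = lim(x→∞) (6·x^2)/(1)
  = ∞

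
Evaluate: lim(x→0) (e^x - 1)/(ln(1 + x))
This is a 0/0 indeterminate form.

Apply L'Hôpital's rule: differentiate numerator and denominator separately.
  f(x) = e^(x) - 1   ⇒   f'(x) = e^(x)
  g(x) = ln(x + 1)   ⇒   g'(x) = 1/(x + 1)
  lim(x→0) f'(x)/g'(x) = lim(x→0) (e^(x))/(1/(x + 1))
  = 1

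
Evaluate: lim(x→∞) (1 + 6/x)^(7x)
This is an exponential indeterminate form.

For exponential indeterminate forms, take the natural log:
  Let L = lim(x→∞) (1 + 6/x)^(7x)
  Then ln(L) = lim(x→∞) [exponent × ln(base)]
  Evaluate using L'Hôpital or standard limits, then exponentiate.
  L = e^(42)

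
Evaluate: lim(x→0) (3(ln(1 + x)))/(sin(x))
This is a 0/0 indeterminate form.

Apply L'Hôpital's rule: differentiate numerator and denominator separately.
  f(x) = 3·ln(x + 1)   ⇒   f'(x) = 3/(x + 1)
  g(x) = sin(x)   ⇒   g'(x) = cos(x)
  lim(x→0) f'(x)/g'(x) = lim(x→0) (3/(x + 1))/(cos(x))
  = 3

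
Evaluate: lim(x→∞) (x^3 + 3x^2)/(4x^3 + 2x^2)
This is an ∞/∞ indeterminate form.

Apply L'Hôpital's rule: differentiate numerator and denominator separately.
  f(x) = x^3 + 3·x^2   ⇒   f'(x) = 3·x^2 + 6·x
  g(x) = 4·x^3 + 2·x^2   ⇒   g'(x) = 12·x^2 + 4·x
  lim(x→∞) f'(x)/g'(x) = lim(x→∞) (3·x^2 + 6·x)/(12·x^2 + 4·x)
  = 1/4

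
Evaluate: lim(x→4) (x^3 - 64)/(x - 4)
This is a standard limit.

Factor or rationalize the expression:
  lim(x→4) (x^3 - 64)/(x - 4) = 48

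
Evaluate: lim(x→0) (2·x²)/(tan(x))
This is a 0/0 indeterminate form.

Apply L'Hôpital's rule: differentiate numerator and denominator separately.
  f(x) = 2·x^2   ⇒   f'(x) = 4·x
  g(x) = tan(x)   ⇒   g'(x) = tan(x)^2 + 1
  lim(x→0) f'(x)/g'(x) = lim(x→0) (4·x)/(tan(x)^2 + 1)
  = 0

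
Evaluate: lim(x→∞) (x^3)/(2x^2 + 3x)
This is an ∞/∞ indeterminate form.

Apply L'Hôpital's rule: differentiate numerator and denominator separately.
  f(x) = x^3   ⇒   f'(x) = 3·x^2
  g(x) = 2·x^2 + 3·x   ⇒   g'(x) = 4·x + 3
  lim(x→∞) f'(x)/g'(x) = lim(x→∞) (3·x^2)/(4·x + 3)
  = ∞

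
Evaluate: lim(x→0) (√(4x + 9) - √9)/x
This is a standard limit.

Factor or rationalize the expression:
  lim(x→0) (√(4x + 9) - √9)/x = 2/3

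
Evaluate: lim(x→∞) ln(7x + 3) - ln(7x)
This is an ∞-∞ indeterminate form.

Combine fractions or rationalize to convert ∞-∞ to 0/0 form:
  lim(x→∞) ln(7x + 3) - ln(7x) = 0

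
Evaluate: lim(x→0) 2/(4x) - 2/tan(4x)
This is an ∞-∞ indeterminate form.

Combine fractions or rationalize to convert ∞-∞ to 0/0 form:
  lim(x→0) 2/(4x) - 2/tan(4x) = 0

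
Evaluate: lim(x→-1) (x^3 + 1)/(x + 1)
This is a standard limit.

Factor or rationalize the expression:
  lim(x→-1) (x^3 + 1)/(x + 1) = 3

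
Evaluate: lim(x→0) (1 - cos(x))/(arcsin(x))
This is a 0/0 indeterminate form.

Apply L'Hôpital's rule: differentiate numerator and denominator separately.
  f(x) = 1 - cos(x)   ⇒   f'(x) = sin(x)
  g(x) = asin(x)   ⇒   g'(x) = 1/sqrt(1 - x^2)
  lim(x→0) f'(x)/g'(x) = lim(x→0) (sin(x))/(1/sqrt(1 - x^2))
  = 0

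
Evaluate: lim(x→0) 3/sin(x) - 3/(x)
This is an ∞-∞ indeterminate form.

Combine fractions or rationalize to convert ∞-∞ to 0/0 form:
  lim(x→0) 3/sin(x) - 3/(x) = 0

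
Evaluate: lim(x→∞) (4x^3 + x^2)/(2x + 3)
This is an ∞/∞ indeterminate form.

Apply L'Hôpital's rule: differentiate numerator and denominator separately.
  f(x) = 4·x^3 + x^2   ⇒   f'(x) = 12·x^2 + 2·x
  g(x) = 2·x + 3   ⇒   g'(x) = 2
  lim(x→∞) f'(x)/g'(x) = lim(x→∞) (12·x^2 + 2·x)/(2)
  = ∞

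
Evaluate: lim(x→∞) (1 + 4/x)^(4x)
This is an exponential indeterminate form.

For exponential indeterminate forms, take the natural log:
  Let L = lim(x→∞) (1 + 4/x)^(4x)
  Then ln(L) = lim(x→∞) [exponent × ln(base)]
  Evaluate using L'Hôpital or standard limits, then exponentiate.
  L = e^(16)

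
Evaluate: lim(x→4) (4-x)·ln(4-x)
This is a 0·∞ indeterminate form.

Rewrite 0·∞ as a quotient (0/0 or ∞/∞ form), then apply L'Hôpital's rule:
  lim(x→4) (4-x)·ln(4-x) = 0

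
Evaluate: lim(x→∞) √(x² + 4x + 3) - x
This is an ∞-∞ indeterminate form.

Combine fractions or rationalize to convert ∞-∞ to 0/0 form:
  lim(x→∞) √(x² + 4x + 3) - x = 2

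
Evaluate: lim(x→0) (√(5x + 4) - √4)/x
This is a standard limit.

Factor or rationalize the expression:
  lim(x→0) (√(5x + 4) - √4)/x = 5/4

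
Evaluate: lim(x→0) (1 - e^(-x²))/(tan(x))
This is a 0/0 indeterminate form.

Apply L'Hôpital's rule: differentiate numerator and denominator separately.
  f(x) = 1 - e^(-x^2)   ⇒   f'(x) = 2·x·e^(-x^2)
  g(x) = tan(x)   ⇒   g'(x) = tan(x)^2 + 1
  lim(x→0) f'(x)/g'(x) = lim(x→0) (2·x·e^(-x^2))/(tan(x)^2 + 1)
  = 0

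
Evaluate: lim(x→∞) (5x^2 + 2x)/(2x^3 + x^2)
This is an ∞/∞ indeterminate form.

Apply L'Hôpital's rule: differentiate numerator and denominator separately.
  f(x) = 5·x^2 + 2·x   ⇒   f'(x) = 10·x + 2
  g(x) = 2·x^3 + x^2   ⇒   g'(x) = 6·x^2 + 2·x
  lim(x→∞) f'(x)/g'(x) = lim(x→∞) (10·x + 2)/(6·x^2 + 2·x)
  = 0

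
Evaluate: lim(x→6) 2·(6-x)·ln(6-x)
This is a 0·∞ indeterminate form.

Rewrite 0·∞ as a quotient (0/0 or ∞/∞ form), then apply L'Hôpital's rule:
  lim(x→6) 2·(6-x)·ln(6-x) = 0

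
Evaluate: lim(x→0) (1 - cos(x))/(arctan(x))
This is a 0/0 indeterminate form.

Apply L'Hôpital's rule: differentiate numerator and denominator separately.
  f(x) = 1 - cos(x)   ⇒   f'(x) = sin(x)
  g(x) = atan(x)   ⇒   g'(x) = 1/(x^2 + 1)
  lim(x→0) f'(x)/g'(x) = lim(x→0) (sin(x))/(1/(x^2 + 1))
  = 0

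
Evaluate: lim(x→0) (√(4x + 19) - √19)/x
This is a standard limit.

Factor or rationalize the expression:
  lim(x→0) (√(4x + 19) - √19)/x = 2·sqrt(19)/19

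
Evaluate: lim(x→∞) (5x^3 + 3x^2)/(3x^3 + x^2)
This is an ∞/∞ indeterminate form.

Apply L'Hôpital's rule: differentiate numerator and denominator separately.
  f(x) = 5·x^3 + 3·x^2   ⇒   f'(x) = 15·x^2 + 6·x
  g(x) = 3·x^3 + x^2   ⇒   g'(x) = 9·x^2 + 2·x
  lim(x→∞) f'(x)/g'(x) = lim(x→∞) (15·x^2 + 6·x)/(9·x^2 + 2·x)
  = 5/3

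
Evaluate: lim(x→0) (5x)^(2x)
This is an exponential indeterminate form.

For exponential indeterminate forms, take the natural log:
  Let L = lim(x→0) (5x)^(2x)
  Then ln(L) = lim(x→0) [exponent × ln(base)]
  Evaluate using L'Hôpital or standard limits, then exponentiate.
  L = 1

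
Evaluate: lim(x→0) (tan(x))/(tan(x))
This is a 0/0 indeterminate form.

Apply L'Hôpital's rule: differentiate numerator and denominator separately.
  f(x) = tan(x)   ⇒   f'(x) = tan(x)^2 + 1
  g(x) = tan(x)   ⇒   g'(x) = tan(x)^2 + 1
  lim(x→0) f'(x)/g'(x) = lim(x→0) (tan(x)^2 + 1)/(tan(x)^2 + 1)
  = 1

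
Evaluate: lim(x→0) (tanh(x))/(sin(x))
This is a 0/0 indeterminate form.

Apply L'Hôpital's rule: differentiate numerator and denominator separately.
  f(x) = tanh(x)   ⇒   f'(x) = 1 - tanh(x)^2
  g(x) = sin(x)   ⇒   g'(x) = cos(x)
  lim(x→0) f'(x)/g'(x) = lim(x→0) (1 - tanh(x)^2)/(cos(x))
  = 1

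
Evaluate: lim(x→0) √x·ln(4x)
This is a 0·∞ indeterminate form.

Rewrite 0·∞ as a quotient (0/0 or ∞/∞ form), then apply L'Hôpital's rule:
  lim(x→0) √x·ln(4x) = 0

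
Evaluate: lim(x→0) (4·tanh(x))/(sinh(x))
This is a 0/0 indeterminate form.

Apply L'Hôpital's rule: differentiate numerator and denominator separately.
  f(x) = 4·tanh(x)   ⇒   f'(x) = 4 - 4·tanh(x)^2
  g(x) = sinh(x)   ⇒   g'(x) = cosh(x)
  lim(x→0) f'(x)/g'(x) = lim(x→0) (4 - 4·tanh(x)^2)/(cosh(x))
  = 4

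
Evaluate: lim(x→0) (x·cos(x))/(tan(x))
This is a 0/0 indeterminate form.

Apply L'Hôpital's rule: differentiate numerator and denominator separately.
  f(x) = x·cos(x)   ⇒   f'(x) = -x·sin(x) + cos(x)
  g(x) = tan(x)   ⇒   g'(x) = tan(x)^2 + 1
  lim(x→0) f'(x)/g'(x) = lim(x→0) (-x·sin(x) + cos(x))/(tan(x)^2 + 1)
  = 1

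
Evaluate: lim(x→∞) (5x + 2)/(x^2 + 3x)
This is an ∞/∞ indeterminate form.

Apply L'Hôpital's rule: differentiate numerator and denominator separately.
  f(x) = 5·x + 2   ⇒   f'(x) = 5
  g(x) = x^2 + 3·x   ⇒   g'(x) = 2·x + 3
  lim(x→∞) f'(x)/g'(x) = lim(x→∞) (5)/(2·x + 3)
  = 0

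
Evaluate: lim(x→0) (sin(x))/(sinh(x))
This is a 0/0 indeterminate form.

Apply L'Hôpital's rule: differentiate numerator and denominator separately.
  f(x) = sin(x)   ⇒   f'(x) = cos(x)
  g(x) = sinh(x)   ⇒   g'(x) = cosh(x)
  lim(x→0) f'(x)/g'(x) = lim(x→0) (cos(x))/(cosh(x))
  = 1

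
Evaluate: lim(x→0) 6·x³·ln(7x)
This is a 0·∞ indeterminate form.

Rewrite 0·∞ as a quotient (0/0 or ∞/∞ form), then apply L'Hôpital's rule:
  lim(x→0) 6·x³·ln(7x) = 0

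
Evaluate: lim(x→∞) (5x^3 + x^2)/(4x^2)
This is an ∞/∞ indeterminate form.

Apply L'Hôpital's rule: differentiate numerator and denominator separately.
  f(x) = 5·x^3 + x^2   ⇒   f'(x) = 15·x^2 + 2·x
  g(x) = 4·x^2   ⇒   g'(x) = 8·x
  lim(x→∞) f'(x)/g'(x) = lim(x→∞) (15·x^2 + 2·x)/(8·x)
  = ∞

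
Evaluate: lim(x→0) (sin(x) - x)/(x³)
This is a 0/0 indeterminate form.

Apply L'Hôpital's rule: differentiate numerator and denominator separately.
  f(x) = -x + sin(x)   ⇒   f'(x) = cos(x) - 1
  g(x) = x^3   ⇒   g'(x) = 3·x^2
  lim(x→0) f'(x)/g'(x) = lim(x→0) (cos(x) - 1)/(3·x^2)
  = -1/6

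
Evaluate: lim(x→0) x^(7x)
This is an exponential indeterminate form.

For exponential indeterminate forms, take the natural log:
  Let L = lim(x→0) x^(7x)
  Then ln(L) = lim(x→0) [exponent × ln(base)]
  Evaluate using L'Hôpital or standard limits, then exponentiate.
  L = 1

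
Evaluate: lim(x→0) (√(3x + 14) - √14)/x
This is a standard limit.

Factor or rationalize the expression:
  lim(x→0) (√(3x + 14) - √14)/x = 3·sqrt(14)/28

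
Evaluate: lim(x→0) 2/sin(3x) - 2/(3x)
This is an ∞-∞ indeterminate form.

Combine fractions or rationalize to convert ∞-∞ to 0/0 form:
  lim(x→0) 2/sin(3x) - 2/(3x) = 0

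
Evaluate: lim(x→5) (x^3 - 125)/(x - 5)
This is a standard limit.

Factor or rationalize the expression:
  lim(x→5) (x^3 - 125)/(x - 5) = 75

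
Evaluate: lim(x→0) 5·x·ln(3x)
This is a 0·∞ indeterminate form.

Rewrite 0·∞ as a quotient (0/0 or ∞/∞ form), then apply L'Hôpital's rule:
  lim(x→0) 5·x·ln(3x) = 0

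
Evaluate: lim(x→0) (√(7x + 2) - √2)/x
This is a standard limit.

Factor or rationalize the expression:
  lim(x→0) (√(7x + 2) - √2)/x = 7·sqrt(2)/4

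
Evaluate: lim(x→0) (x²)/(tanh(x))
This is a 0/0 indeterminate form.

Apply L'Hôpital's rule: differentiate numerator and denominator separately.
  f(x) = x^2   ⇒   f'(x) = 2·x
  g(x) = tanh(x)   ⇒   g'(x) = 1 - tanh(x)^2
  lim(x→0) f'(x)/g'(x) = lim(x→0) (2·x)/(1 - tanh(x)^2)
  = 0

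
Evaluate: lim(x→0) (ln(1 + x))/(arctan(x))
This is a 0/0 indeterminate form.

Apply L'Hôpital's rule: differentiate numerator and denominator separately.
  f(x) = ln(x + 1)   ⇒   f'(x) = 1/(x + 1)
  g(x) = atan(x)   ⇒   g'(x) = 1/(x^2 + 1)
  lim(x→0) f'(x)/g'(x) = lim(x→0) (1/(x + 1))/(1/(x^2 + 1))
  = 1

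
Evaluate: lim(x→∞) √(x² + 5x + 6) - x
This is an ∞-∞ indeterminate form.

Combine fractions or rationalize to convert ∞-∞ to 0/0 form:
  lim(x→∞) √(x² + 5x + 6) - x = 5/2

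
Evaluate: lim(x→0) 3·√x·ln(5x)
This is a 0·∞ indeterminate form.

Rewrite 0·∞ as a quotient (0/0 or ∞/∞ form), then apply L'Hôpital's rule:
  lim(x→0) 3·√x·ln(5x) = 0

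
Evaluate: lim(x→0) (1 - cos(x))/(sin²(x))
This is a 0/0 indeterminate form.

Apply L'Hôpital's rule: differentiate numerator and denominator separately.
  f(x) = 1 - cos(x)   ⇒   f'(x) = sin(x)
  g(x) = sin(x)^2   ⇒   g'(x) = 2·sin(x)·cos(x)
  lim(x→0) f'(x)/g'(x) = lim(x→0) (sin(x))/(2·sin(x)·cos(x))
  = 1/2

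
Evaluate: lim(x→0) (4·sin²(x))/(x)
This is a 0/0 indeterminate form.

Apply L'Hôpital's rule: differentiate numerator and denominator separately.
  f(x) = 4·sin(x)^2   ⇒   f'(x) = 8·sin(x)·cos(x)
  g(x) = x   ⇒   g'(x) = 1
  lim(x→0) f'(x)/g'(x) = lim(x→0) (8·sin(x)·cos(x))/(1)
  = 0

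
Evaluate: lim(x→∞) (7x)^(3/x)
This is an exponential indeterminate form.

For exponential indeterminate forms, take the natural log:
  Let L = lim(x→∞) (7x)^(3/x)
  Then ln(L) = lim(x→∞) [exponent × ln(base)]
  Evaluate using L'Hôpital or standard limits, then exponentiate.
  L = 1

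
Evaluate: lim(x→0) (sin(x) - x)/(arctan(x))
This is a 0/0 indeterminate form.

Apply L'Hôpital's rule: differentiate numerator and denominator separately.
  f(x) = -x + sin(x)   ⇒   f'(x) = cos(x) - 1
  g(x) = atan(x)   ⇒   g'(x) = 1/(x^2 + 1)
  lim(x→0) f'(x)/g'(x) = lim(x→0) (cos(x) - 1)/(1/(x^2 + 1))
  = 0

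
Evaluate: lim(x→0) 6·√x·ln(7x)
This is a 0·∞ indeterminate form.

Rewrite 0·∞ as a quotient (0/0 or ∞/∞ form), then apply L'Hôpital's rule:
  lim(x→0) 6·√x·ln(7x) = 0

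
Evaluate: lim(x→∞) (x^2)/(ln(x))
This is an ∞/∞ indeterminate form.

Apply L'Hôpital's rule: differentiate numerator and denominator separately.
  f(x) = x^2   ⇒   f'(x) = 2·x
  g(x) = ln(x)   ⇒   g'(x) = 1/x
  lim(x→∞) f'(x)/g'(x) = lim(x→∞) (2·x)/(1/x)
  = ∞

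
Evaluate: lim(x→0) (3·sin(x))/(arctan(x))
This is a 0/0 indeterminate form.

Apply L'Hôpital's rule: differentiate numerator and denominator separately.
  f(x) = 3·sin(x)   ⇒   f'(x) = 3·cos(x)
  g(x) = atan(x)   ⇒   g'(x) = 1/(x^2 + 1)
  lim(x→0) f'(x)/g'(x) = lim(x→0) (3·cos(x))/(1/(x^2 + 1))
  = 3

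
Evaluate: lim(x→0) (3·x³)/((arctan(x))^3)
This is a 0/0 indeterminate form.

Apply L'Hôpital's rule: differentiate numerator and denominator separately.
  f(x) = 3·x^3   ⇒   f'(x) = 9·x^2
  g(x) = atan(x)^3   ⇒   g'(x) = 3·atan(x)^2/(x^2 + 1)
  lim(x→0) f'(x)/g'(x) = lim(x→0) (9·x^2)/(3·atan(x)^2/(x^2 + 1))
  = 3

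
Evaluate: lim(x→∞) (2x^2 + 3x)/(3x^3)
This is an ∞/∞ indeterminate form.

Apply L'Hôpital's rule: differentiate numerator and denominator separately.
  f(x) = 2·x^2 + 3·x   ⇒   f'(x) = 4·x + 3
  g(x) = 3·x^3   ⇒   g'(x) = 9·x^2
  lim(x→∞) f'(x)/g'(x) = lim(x→∞) (4·x + 3)/(9·x^2)
  = 0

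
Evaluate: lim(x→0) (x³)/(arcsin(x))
This is a 0/0 indeterminate form.

Apply L'Hôpital's rule: differentiate numerator and denominator separately.
  f(x) = x^3   ⇒   f'(x) = 3·x^2
  g(x) = asin(x)   ⇒   g'(x) = 1/sqrt(1 - x^2)
  lim(x→0) f'(x)/g'(x) = lim(x→0) (3·x^2)/(1/sqrt(1 - x^2))
  = 0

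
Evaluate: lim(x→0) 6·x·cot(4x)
This is a 0·∞ indeterminate form.

Rewrite 0·∞ as a quotient (0/0 or ∞/∞ form), then apply L'Hôpital's rule:
  lim(x→0) 6·x·cot(4x) = 3/2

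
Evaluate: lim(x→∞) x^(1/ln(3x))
This is an exponential indeterminate form.

For exponential indeterminate forms, take the natural log:
  Let L = lim(x→∞) x^(1/ln(3x))
  Then ln(L) = lim(x→∞) [exponent × ln(base)]
  Evaluate using L'Hôpital or standard limits, then exponentiate.
  L = e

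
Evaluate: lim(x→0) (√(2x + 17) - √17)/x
This is a standard limit.

Factor or rationalize the expression:
  lim(x→0) (√(2x + 17) - √17)/x = sqrt(17)/17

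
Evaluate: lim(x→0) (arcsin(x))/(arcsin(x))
This is a 0/0 indeterminate form.

Apply L'Hôpital's rule: differentiate numerator and denominator separately.
  f(x) = asin(x)   ⇒   f'(x) = 1/sqrt(1 - x^2)
  g(x) = asin(x)   ⇒   g'(x) = 1/sqrt(1 - x^2)
  lim(x→0) f'(x)/g'(x) = lim(x→0) (1/sqrt(1 - x^2))/(1/sqrt(1 - x^2))
  = 1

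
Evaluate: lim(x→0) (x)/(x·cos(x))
This is a 0/0 indeterminate form.

Apply L'Hôpital's rule: differentiate numerator and denominator separately.
  f(x) = x   ⇒   f'(x) = 1
  g(x) = x·cos(x)   ⇒   g'(x) = -x·sin(x) + cos(x)
  lim(x→0) f'(x)/g'(x) = lim(x→0) (1)/(-x·sin(x) + cos(x))
  = 1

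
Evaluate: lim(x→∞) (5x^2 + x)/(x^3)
This is an ∞/∞ indeterminate form.

Apply L'Hôpital's rule: differentiate numerator and denominator separately.
  f(x) = 5·x^2 + x   ⇒   f'(x) = 10·x + 1
  g(x) = x^3   ⇒   g'(x) = 3·x^2
  lim(x→∞) f'(x)/g'(x) = lim(x→∞) (10·x + 1)/(3·x^2)
  = 0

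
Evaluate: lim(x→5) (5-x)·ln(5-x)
This is a 0·∞ indeterminate form.

Rewrite 0·∞ as a quotient (0/0 or ∞/∞ form), then apply L'Hôpital's rule:
  lim(x→5) (5-x)·ln(5-x) = 0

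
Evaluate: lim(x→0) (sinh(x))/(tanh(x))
This is a 0/0 indeterminate form.

Apply L'Hôpital's rule: differentiate numerator and denominator separately.
  f(x) = sinh(x)   ⇒   f'(x) = cosh(x)
  g(x) = tanh(x)   ⇒   g'(x) = 1 - tanh(x)^2
  lim(x→0) f'(x)/g'(x) = lim(x→0) (cosh(x))/(1 - tanh(x)^2)
  = 1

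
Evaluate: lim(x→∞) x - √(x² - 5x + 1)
This is an ∞-∞ indeterminate form.

Combine fractions or rationalize to convert ∞-∞ to 0/0 form:
  lim(x→∞) x - √(x² - 5x + 1) = 5/2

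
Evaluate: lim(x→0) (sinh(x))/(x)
This is a 0/0 indeterminate form.

Apply L'Hôpital's rule: differentiate numerator and denominator separately.
  f(x) = sinh(x)   ⇒   f'(x) = cosh(x)
  g(x) = x   ⇒   g'(x) = 1
  lim(x→0) f'(x)/g'(x) = lim(x→0) (cosh(x))/(1)
  = 1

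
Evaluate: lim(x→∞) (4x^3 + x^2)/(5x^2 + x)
This is an ∞/∞ indeterminate form.

Apply L'Hôpital's rule: differentiate numerator and denominator separately.
  f(x) = 4·x^3 + x^2   ⇒   f'(x) = 12·x^2 + 2·x
  g(x) = 5·x^2 + x   ⇒   g'(x) = 10·x + 1
  lim(x→∞) f'(x)/g'(x) = lim(x→∞) (12·x^2 + 2·x)/(10·x + 1)
  = ∞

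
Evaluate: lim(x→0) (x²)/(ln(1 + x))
This is a 0/0 indeterminate form.

Apply L'Hôpital's rule: differentiate numerator and denominator separately.
  f(x) = x^2   ⇒   f'(x) = 2·x
  g(x) = ln(x + 1)   ⇒   g'(x) = 1/(x + 1)
  lim(x→0) f'(x)/g'(x) = lim(x→0) (2·x)/(1/(x + 1))
  = 0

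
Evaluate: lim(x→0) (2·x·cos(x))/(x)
This is a 0/0 indeterminate form.

Apply L'Hôpital's rule: differentiate numerator and denominator separately.
  f(x) = 2·x·cos(x)   ⇒   f'(x) = -2·x·sin(x) + 2·cos(x)
  g(x) = x   ⇒   g'(x) = 1
  lim(x→0) f'(x)/g'(x) = lim(x→0) (-2·x·sin(x) + 2·cos(x))/(1)
  = 2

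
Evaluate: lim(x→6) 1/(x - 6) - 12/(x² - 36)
This is an ∞-∞ indeterminate form.

Combine fractions or rationalize to convert ∞-∞ to 0/0 form:
  lim(x→6) 1/(x - 6) - 12/(x² - 36) = 1/12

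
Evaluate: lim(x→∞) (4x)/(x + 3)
This is an ∞/∞ indeterminate form.

Apply L'Hôpital's rule: differentiate numerator and denominator separately.
  f(x) = 4·x   ⇒   f'(x) = 4
  g(x) = x + 3   ⇒   g'(x) = 1
  lim(x→∞) f'(x)/g'(x) = lim(x→∞) (4)/(1)
  = 4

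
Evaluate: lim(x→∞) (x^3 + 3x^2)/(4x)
This is an ∞/∞ indeterminate form.

Apply L'Hôpital's rule: differentiate numerator and denominator separately.
  f(x) = x^3 + 3·x^2   ⇒   f'(x) = 3·x^2 + 6·x
  g(x) = 4·x   ⇒   g'(x) = 4
  lim(x→∞) f'(x)/g'(x) = lim(x→∞) (3·x^2 + 6·x)/(4)
  = ∞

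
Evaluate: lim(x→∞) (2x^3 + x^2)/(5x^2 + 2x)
This is an ∞/∞ indeterminate form.

Apply L'Hôpital's rule: differentiate numerator and denominator separately.
  f(x) = 2·x^3 + x^2   ⇒   f'(x) = 6·x^2 + 2·x
  g(x) = 5·x^2 + 2·x   ⇒   g'(x) = 10·x + 2
  lim(x→∞) f'(x)/g'(x) = lim(x→∞) (6·x^2 + 2·x)/(10·x + 2)
  = ∞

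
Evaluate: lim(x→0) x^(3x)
This is an exponential indeterminate form.

For exponential indeterminate forms, take the natural log:
  Let L = lim(x→0) x^(3x)
  Then ln(L) = lim(x→0) [exponent × ln(base)]
  Evaluate using L'Hôpital or standard limits, then exponentiate.
  L = 1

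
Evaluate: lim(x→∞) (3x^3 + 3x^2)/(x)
This is an ∞/∞ indeterminate form.

Apply L'Hôpital's rule: differentiate numerator and denominator separately.
  f(x) = 3·x^3 + 3·x^2   ⇒   f'(x) = 9·x^2 + 6·x
  g(x) = x   ⇒   g'(x) = 1
  lim(x→∞) f'(x)/g'(x) = lim(x→∞) (9·x^2 + 6·x)/(1)
  = ∞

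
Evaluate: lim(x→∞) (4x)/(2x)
This is an ∞/∞ indeterminate form.

Apply L'Hôpital's rule: differentiate numerator and denominator separately.
  f(x) = 4·x   ⇒   f'(x) = 4
  g(x) = 2·x   ⇒   g'(x) = 2
  lim(x→∞) f'(x)/g'(x) = lim(x→∞) (4)/(2)
  = 2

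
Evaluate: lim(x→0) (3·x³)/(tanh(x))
This is a 0/0 indeterminate form.

Apply L'Hôpital's rule: differentiate numerator and denominator separately.
  f(x) = 3·x^3   ⇒   f'(x) = 9·x^2
  g(x) = tanh(x)   ⇒   g'(x) = 1 - tanh(x)^2
  lim(x→0) f'(x)/g'(x) = lim(x→0) (9·x^2)/(1 - tanh(x)^2)
  = 0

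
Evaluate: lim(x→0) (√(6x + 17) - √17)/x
This is a standard limit.

Factor or rationalize the expression:
  lim(x→0) (√(6x + 17) - √17)/x = 3·sqrt(17)/17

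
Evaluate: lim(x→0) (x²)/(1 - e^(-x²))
This is a 0/0 indeterminate form.

Apply L'Hôpital's rule: differentiate numerator and denominator separately.
  f(x) = x^2   ⇒   f'(x) = 2·x
  g(x) = 1 - e^(-x^2)   ⇒   g'(x) = 2·x·e^(-x^2)
  lim(x→0) f'(x)/g'(x) = lim(x→0) (2·x)/(2·x·e^(-x^2))
  = 1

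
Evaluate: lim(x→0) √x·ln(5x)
This is a 0·∞ indeterminate form.

Rewrite 0·∞ as a quotient (0/0 or ∞/∞ form), then apply L'Hôpital's rule:
  lim(x→0) √x·ln(5x) = 0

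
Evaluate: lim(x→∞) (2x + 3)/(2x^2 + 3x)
This is an ∞/∞ indeterminate form.

Apply L'Hôpital's rule: differentiate numerator and denominator separately.
  f(x) = 2·x + 3   ⇒   f'(x) = 2
  g(x) = 2·x^2 + 3·x   ⇒   g'(x) = 4·x + 3
  lim(x→∞) f'(x)/g'(x) = lim(x→∞) (2)/(4·x + 3)
  = 0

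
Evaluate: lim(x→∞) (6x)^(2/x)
This is an exponential indeterminate form.

For exponential indeterminate forms, take the natural log:
  Let L = lim(x→∞) (6x)^(2/x)
  Then ln(L) = lim(x→∞) [exponent × ln(base)]
  Evaluate using L'Hôpital or standard limits, then exponentiate.
  L = 1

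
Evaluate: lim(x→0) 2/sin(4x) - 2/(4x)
This is an ∞-∞ indeterminate form.

Combine fractions or rationalize to convert ∞-∞ to 0/0 form:
  lim(x→0) 2/sin(4x) - 2/(4x) = 0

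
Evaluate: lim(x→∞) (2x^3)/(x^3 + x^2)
This is an ∞/∞ indeterminate form.

Apply L'Hôpital's rule: differentiate numerator and denominator separately.
  f(x) = 2·x^3   ⇒   f'(x) = 6·x^2
  g(x) = x^3 + x^2   ⇒   g'(x) = 3·x^2 + 2·x
  lim(x→∞) f'(x)/g'(x) = lim(x→∞) (6·x^2)/(3·x^2 + 2·x)
  = 2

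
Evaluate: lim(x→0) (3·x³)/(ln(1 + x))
This is a 0/0 indeterminate form.

Apply L'Hôpital's rule: differentiate numerator and denominator separately.
  f(x) = 3·x^3   ⇒   f'(x) = 9·x^2
  g(x) = ln(x + 1)   ⇒   g'(x) = 1/(x + 1)
  lim(x→0) f'(x)/g'(x) = lim(x→0) (9·x^2)/(1/(x + 1))
  = 0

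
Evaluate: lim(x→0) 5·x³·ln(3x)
This is a 0·∞ indeterminate form.

Rewrite 0·∞ as a quotient (0/0 or ∞/∞ form), then apply L'Hôpital's rule:
  lim(x→0) 5·x³·ln(3x) = 0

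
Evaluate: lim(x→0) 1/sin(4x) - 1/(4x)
This is an ∞-∞ indeterminate form.

Combine fractions or rationalize to convert ∞-∞ to 0/0 form:
  lim(x→0) 1/sin(4x) - 1/(4x) = 0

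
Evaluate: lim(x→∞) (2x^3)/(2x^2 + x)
This is an ∞/∞ indeterminate form.

Apply L'Hôpital's rule: differentiate numerator and denominator separately.
  f(x) = 2·x^3   ⇒   f'(x) = 6·x^2
  g(x) = 2·x^2 + x   ⇒   g'(x) = 4·x + 1
  lim(x→∞) f'(x)/g'(x) = lim(x→∞) (6·x^2)/(4·x + 1)
  = ∞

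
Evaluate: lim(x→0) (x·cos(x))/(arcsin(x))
This is a 0/0 indeterminate form.

Apply L'Hôpital's rule: differentiate numerator and denominator separately.
  f(x) = x·cos(x)   ⇒   f'(x) = -x·sin(x) + cos(x)
  g(x) = asin(x)   ⇒   g'(x) = 1/sqrt(1 - x^2)
  lim(x→0) f'(x)/g'(x) = lim(x→0) (-x·sin(x) + cos(x))/(1/sqrt(1 - x^2))
  = 1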